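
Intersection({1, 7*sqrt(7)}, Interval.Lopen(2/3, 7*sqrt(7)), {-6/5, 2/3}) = EmptySet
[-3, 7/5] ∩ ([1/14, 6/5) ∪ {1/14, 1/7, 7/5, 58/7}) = [1/14, 6/5) ∪ {7/5}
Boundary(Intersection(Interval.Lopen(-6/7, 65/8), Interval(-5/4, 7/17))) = {-6/7, 7/17}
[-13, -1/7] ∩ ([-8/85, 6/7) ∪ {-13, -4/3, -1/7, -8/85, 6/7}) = {-13, -4/3, -1/7}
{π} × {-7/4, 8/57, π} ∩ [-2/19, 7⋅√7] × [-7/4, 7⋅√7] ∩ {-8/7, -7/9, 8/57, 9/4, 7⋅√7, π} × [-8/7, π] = {π} × {8/57, π}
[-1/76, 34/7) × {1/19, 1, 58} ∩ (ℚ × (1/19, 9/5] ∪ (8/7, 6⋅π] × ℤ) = ((8/7, 34/7) × {1, 58}) ∪ ((ℚ ∩ [-1/76, 34/7)) × {1})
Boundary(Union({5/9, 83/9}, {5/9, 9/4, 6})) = {5/9, 9/4, 6, 83/9}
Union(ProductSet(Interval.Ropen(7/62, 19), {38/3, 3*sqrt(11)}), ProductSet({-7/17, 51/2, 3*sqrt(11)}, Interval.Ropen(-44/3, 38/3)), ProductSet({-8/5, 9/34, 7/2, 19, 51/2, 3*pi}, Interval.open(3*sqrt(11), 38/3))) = Union(ProductSet({-7/17, 51/2, 3*sqrt(11)}, Interval.Ropen(-44/3, 38/3)), ProductSet({-8/5, 9/34, 7/2, 19, 51/2, 3*pi}, Interval.open(3*sqrt(11), 38/3)), ProductSet(Interval.Ropen(7/62, 19), {38/3, 3*sqrt(11)}))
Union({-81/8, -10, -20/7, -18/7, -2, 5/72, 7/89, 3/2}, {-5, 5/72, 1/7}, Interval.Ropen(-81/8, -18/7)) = Union({-2, 5/72, 7/89, 1/7, 3/2}, Interval(-81/8, -18/7))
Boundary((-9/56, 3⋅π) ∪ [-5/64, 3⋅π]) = {-9/56, 3⋅π}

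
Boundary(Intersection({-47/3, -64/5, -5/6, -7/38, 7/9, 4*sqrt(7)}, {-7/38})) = {-7/38}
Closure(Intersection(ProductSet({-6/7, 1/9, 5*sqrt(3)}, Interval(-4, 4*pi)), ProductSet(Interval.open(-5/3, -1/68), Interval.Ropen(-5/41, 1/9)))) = ProductSet({-6/7}, Interval(-5/41, 1/9))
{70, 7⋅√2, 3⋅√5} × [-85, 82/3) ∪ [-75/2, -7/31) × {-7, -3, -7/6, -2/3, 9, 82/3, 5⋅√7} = ({70, 7⋅√2, 3⋅√5} × [-85, 82/3)) ∪ ([-75/2, -7/31) × {-7, -3, -7/6, -2/3, 9, 82/3, 5⋅√7})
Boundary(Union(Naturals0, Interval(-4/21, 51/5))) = Union(Complement(Naturals0, Interval.open(-4/21, 51/5)), {-4/21, 51/5})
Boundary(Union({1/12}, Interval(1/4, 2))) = {1/12, 1/4, 2}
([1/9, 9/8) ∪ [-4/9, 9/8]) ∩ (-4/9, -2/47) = (-4/9, -2/47)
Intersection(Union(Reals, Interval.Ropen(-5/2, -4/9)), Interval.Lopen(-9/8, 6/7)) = Interval.Lopen(-9/8, 6/7)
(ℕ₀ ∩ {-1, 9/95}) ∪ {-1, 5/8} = {-1, 5/8}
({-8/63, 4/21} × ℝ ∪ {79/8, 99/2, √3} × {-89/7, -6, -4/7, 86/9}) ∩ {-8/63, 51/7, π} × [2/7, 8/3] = {-8/63} × [2/7, 8/3]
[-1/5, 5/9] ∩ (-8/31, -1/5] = {-1/5}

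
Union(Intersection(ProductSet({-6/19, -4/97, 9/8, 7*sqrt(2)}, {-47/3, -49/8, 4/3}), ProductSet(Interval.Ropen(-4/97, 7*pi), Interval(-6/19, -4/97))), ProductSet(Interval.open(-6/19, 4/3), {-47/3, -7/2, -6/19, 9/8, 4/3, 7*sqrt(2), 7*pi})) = ProductSet(Interval.open(-6/19, 4/3), {-47/3, -7/2, -6/19, 9/8, 4/3, 7*sqrt(2), 7*pi})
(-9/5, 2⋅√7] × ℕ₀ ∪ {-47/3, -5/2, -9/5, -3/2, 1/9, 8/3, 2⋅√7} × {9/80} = ((-9/5, 2⋅√7] × ℕ₀) ∪ ({-47/3, -5/2, -9/5, -3/2, 1/9, 8/3, 2⋅√7} × {9/80})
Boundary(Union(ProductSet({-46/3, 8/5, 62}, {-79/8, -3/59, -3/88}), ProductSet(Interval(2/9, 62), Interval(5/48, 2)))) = Union(ProductSet({2/9, 62}, Interval(5/48, 2)), ProductSet({-46/3, 8/5, 62}, {-79/8, -3/59, -3/88}), ProductSet(Interval(2/9, 62), {5/48, 2}))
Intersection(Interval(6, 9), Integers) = Range(6, 10, 1)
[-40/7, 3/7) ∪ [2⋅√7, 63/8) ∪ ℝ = (-∞, ∞)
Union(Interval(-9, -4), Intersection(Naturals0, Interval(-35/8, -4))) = Interval(-9, -4)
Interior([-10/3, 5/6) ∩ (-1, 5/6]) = (-1, 5/6)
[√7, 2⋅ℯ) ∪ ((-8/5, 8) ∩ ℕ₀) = {0, 1, …, 7} ∪ [√7, 2⋅ℯ)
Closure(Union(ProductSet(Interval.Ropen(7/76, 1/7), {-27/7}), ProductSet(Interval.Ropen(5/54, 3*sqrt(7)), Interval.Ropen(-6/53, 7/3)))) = Union(ProductSet({5/54, 3*sqrt(7)}, Interval(-6/53, 7/3)), ProductSet(Interval(7/76, 1/7), {-27/7}), ProductSet(Interval(5/54, 3*sqrt(7)), {-6/53, 7/3}), ProductSet(Interval.Ropen(5/54, 3*sqrt(7)), Interval.Ropen(-6/53, 7/3)))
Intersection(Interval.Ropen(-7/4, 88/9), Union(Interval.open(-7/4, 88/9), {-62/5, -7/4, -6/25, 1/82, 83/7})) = Interval.Ropen(-7/4, 88/9)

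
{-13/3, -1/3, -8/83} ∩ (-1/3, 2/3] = {-8/83}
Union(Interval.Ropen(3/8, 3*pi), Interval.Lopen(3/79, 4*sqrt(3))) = Interval.open(3/79, 3*pi)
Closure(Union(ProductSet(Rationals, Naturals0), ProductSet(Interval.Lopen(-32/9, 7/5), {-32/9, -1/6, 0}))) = Union(ProductSet(Interval(-32/9, 7/5), {-32/9, -1/6, 0}), ProductSet(Reals, Naturals0))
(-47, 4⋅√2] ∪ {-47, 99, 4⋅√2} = [-47, 4⋅√2] ∪ {99}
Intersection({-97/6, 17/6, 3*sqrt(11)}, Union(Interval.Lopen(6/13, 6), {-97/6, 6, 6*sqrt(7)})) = {-97/6, 17/6}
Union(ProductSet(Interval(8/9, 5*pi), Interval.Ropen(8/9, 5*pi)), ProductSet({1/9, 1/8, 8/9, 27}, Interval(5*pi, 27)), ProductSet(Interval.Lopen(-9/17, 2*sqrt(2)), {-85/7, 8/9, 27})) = Union(ProductSet({1/9, 1/8, 8/9, 27}, Interval(5*pi, 27)), ProductSet(Interval.Lopen(-9/17, 2*sqrt(2)), {-85/7, 8/9, 27}), ProductSet(Interval(8/9, 5*pi), Interval.Ropen(8/9, 5*pi)))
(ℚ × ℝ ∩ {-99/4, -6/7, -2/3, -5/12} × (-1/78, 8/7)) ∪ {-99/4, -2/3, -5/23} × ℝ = ({-99/4, -2/3, -5/23} × ℝ) ∪ ({-99/4, -6/7, -2/3, -5/12} × (-1/78, 8/7))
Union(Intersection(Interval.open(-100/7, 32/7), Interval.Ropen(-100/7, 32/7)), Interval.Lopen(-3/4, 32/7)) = Interval.Lopen(-100/7, 32/7)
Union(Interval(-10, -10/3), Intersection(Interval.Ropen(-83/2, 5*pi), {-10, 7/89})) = Union({7/89}, Interval(-10, -10/3))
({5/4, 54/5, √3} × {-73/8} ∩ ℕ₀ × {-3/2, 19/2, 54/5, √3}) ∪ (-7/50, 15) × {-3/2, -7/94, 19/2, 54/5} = (-7/50, 15) × {-3/2, -7/94, 19/2, 54/5}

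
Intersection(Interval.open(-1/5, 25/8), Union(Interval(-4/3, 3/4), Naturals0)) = Union(Interval.Lopen(-1/5, 3/4), Range(0, 4, 1))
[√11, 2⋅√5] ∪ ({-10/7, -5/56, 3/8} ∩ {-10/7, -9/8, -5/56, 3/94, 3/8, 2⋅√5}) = {-10/7, -5/56, 3/8} ∪ [√11, 2⋅√5]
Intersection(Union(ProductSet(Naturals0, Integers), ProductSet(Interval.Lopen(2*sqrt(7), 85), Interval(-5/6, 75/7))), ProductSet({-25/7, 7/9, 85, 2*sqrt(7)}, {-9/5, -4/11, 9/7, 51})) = ProductSet({85}, {-4/11, 9/7, 51})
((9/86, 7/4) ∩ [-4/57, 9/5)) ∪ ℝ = (-∞, ∞)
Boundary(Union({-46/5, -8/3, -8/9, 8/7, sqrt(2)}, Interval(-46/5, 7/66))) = {-46/5, 7/66, 8/7, sqrt(2)}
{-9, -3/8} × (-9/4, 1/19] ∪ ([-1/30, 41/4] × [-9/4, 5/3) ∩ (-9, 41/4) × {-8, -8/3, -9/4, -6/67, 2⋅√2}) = ({-9, -3/8} × (-9/4, 1/19]) ∪ ([-1/30, 41/4) × {-9/4, -6/67})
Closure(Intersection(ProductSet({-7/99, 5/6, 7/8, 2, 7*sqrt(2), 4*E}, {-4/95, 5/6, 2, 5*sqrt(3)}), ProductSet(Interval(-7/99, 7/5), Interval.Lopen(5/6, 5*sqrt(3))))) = ProductSet({-7/99, 5/6, 7/8}, {2, 5*sqrt(3)})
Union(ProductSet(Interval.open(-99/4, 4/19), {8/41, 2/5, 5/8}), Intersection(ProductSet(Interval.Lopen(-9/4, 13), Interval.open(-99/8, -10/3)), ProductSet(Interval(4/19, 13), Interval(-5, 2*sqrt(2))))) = Union(ProductSet(Interval.open(-99/4, 4/19), {8/41, 2/5, 5/8}), ProductSet(Interval(4/19, 13), Interval.Ropen(-5, -10/3)))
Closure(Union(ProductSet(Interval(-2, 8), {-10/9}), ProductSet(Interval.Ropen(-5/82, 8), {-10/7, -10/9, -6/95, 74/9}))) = Union(ProductSet(Interval(-2, 8), {-10/9}), ProductSet(Interval(-5/82, 8), {-10/7, -10/9, -6/95, 74/9}))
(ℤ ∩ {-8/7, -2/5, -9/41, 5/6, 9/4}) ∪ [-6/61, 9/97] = [-6/61, 9/97]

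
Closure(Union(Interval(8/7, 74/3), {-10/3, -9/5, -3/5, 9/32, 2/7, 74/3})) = Union({-10/3, -9/5, -3/5, 9/32, 2/7}, Interval(8/7, 74/3))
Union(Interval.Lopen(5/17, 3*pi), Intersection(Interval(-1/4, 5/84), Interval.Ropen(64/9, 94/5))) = Interval.Lopen(5/17, 3*pi)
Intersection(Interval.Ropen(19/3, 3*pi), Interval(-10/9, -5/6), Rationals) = EmptySet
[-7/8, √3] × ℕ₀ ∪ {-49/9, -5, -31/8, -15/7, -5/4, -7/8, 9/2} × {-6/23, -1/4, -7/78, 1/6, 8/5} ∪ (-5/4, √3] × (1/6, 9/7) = ([-7/8, √3] × ℕ₀) ∪ ((-5/4, √3] × (1/6, 9/7)) ∪ ({-49/9, -5, -31/8, -15/7, -5/4, -7/8, 9/2} × {-6/23, -1/4, -7/78, 1/6, 8/5})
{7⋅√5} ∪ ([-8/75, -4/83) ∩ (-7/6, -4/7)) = {7⋅√5}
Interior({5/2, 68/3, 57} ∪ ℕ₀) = ∅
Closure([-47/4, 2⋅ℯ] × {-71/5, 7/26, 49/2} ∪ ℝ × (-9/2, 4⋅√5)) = (ℝ × [-9/2, 4⋅√5]) ∪ ([-47/4, 2⋅ℯ] × {-71/5, 7/26, 49/2})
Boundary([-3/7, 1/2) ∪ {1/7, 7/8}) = {-3/7, 1/2, 7/8}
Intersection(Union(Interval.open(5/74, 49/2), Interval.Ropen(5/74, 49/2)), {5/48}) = {5/48}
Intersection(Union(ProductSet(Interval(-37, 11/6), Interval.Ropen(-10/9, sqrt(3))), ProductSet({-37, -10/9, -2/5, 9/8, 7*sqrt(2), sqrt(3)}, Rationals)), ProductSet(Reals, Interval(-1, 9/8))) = Union(ProductSet({-37, -10/9, -2/5, 9/8, 7*sqrt(2), sqrt(3)}, Intersection(Interval(-1, 9/8), Rationals)), ProductSet(Interval(-37, 11/6), Interval(-1, 9/8)))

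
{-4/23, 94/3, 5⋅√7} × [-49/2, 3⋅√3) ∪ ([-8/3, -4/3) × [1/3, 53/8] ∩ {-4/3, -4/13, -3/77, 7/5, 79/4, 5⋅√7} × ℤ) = {-4/23, 94/3, 5⋅√7} × [-49/2, 3⋅√3)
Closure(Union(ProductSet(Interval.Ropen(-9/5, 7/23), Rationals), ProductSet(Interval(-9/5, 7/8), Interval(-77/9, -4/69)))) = Union(ProductSet({-9/5}, Reals), ProductSet(Interval(-9/5, 7/23), Union(Interval(-oo, -77/9), Interval(-4/69, oo))), ProductSet(Interval.Ropen(-9/5, 7/23), Rationals), ProductSet(Interval(-9/5, 7/8), Interval(-77/9, -4/69)))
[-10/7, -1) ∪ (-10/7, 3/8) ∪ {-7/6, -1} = [-10/7, 3/8)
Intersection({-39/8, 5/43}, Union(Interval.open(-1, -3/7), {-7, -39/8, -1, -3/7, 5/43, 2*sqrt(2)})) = {-39/8, 5/43}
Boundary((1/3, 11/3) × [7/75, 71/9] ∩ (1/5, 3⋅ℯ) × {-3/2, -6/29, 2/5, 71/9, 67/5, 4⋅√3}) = [1/3, 11/3] × {2/5, 71/9, 4⋅√3}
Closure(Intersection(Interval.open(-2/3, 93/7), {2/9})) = {2/9}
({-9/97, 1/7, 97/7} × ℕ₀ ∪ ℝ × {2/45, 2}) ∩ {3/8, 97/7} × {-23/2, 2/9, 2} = {3/8, 97/7} × {2}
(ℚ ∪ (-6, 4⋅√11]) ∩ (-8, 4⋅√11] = [-6, 4⋅√11] ∪ (ℚ ∩ (-8, 4⋅√11])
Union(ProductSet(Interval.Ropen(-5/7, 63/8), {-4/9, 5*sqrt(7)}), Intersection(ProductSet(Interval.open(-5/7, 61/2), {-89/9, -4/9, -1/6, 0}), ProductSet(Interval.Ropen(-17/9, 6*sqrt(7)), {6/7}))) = ProductSet(Interval.Ropen(-5/7, 63/8), {-4/9, 5*sqrt(7)})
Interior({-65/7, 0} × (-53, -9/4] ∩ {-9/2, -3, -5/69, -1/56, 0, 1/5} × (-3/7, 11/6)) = ∅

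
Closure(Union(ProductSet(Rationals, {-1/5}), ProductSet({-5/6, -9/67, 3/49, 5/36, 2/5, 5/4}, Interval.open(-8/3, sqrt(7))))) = Union(ProductSet({-5/6, -9/67, 3/49, 5/36, 2/5, 5/4}, Interval(-8/3, sqrt(7))), ProductSet(Reals, {-1/5}))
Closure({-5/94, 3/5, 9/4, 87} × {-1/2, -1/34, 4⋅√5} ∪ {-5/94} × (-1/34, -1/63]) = ({-5/94} × [-1/34, -1/63]) ∪ ({-5/94, 3/5, 9/4, 87} × {-1/2, -1/34, 4⋅√5})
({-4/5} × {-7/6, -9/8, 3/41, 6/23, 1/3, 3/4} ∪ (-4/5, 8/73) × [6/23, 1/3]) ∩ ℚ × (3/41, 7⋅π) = ({-4/5} × {6/23, 1/3, 3/4}) ∪ ((ℚ ∩ (-4/5, 8/73)) × [6/23, 1/3])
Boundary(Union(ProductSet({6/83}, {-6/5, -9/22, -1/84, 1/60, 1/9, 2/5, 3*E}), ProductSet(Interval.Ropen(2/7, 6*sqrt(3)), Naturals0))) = Union(ProductSet({6/83}, {-6/5, -9/22, -1/84, 1/60, 1/9, 2/5, 3*E}), ProductSet(Interval(2/7, 6*sqrt(3)), Naturals0))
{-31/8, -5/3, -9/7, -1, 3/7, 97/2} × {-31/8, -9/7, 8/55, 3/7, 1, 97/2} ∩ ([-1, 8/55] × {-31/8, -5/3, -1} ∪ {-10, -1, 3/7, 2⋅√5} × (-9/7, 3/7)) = ({-1} × {-31/8}) ∪ ({-1, 3/7} × {8/55})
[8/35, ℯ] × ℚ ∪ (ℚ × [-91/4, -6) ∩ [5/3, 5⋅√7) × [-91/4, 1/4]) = ([8/35, ℯ] × ℚ) ∪ ((ℚ ∩ [5/3, 5⋅√7)) × [-91/4, -6))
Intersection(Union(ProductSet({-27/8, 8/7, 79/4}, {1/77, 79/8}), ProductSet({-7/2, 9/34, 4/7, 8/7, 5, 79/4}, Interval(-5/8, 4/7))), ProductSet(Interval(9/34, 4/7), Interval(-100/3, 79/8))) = ProductSet({9/34, 4/7}, Interval(-5/8, 4/7))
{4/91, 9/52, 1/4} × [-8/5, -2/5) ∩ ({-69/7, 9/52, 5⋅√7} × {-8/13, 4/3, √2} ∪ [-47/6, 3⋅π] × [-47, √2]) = {4/91, 9/52, 1/4} × [-8/5, -2/5)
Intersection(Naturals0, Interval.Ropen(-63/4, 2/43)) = Range(0, 1, 1)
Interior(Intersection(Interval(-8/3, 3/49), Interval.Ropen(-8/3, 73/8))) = Interval.open(-8/3, 3/49)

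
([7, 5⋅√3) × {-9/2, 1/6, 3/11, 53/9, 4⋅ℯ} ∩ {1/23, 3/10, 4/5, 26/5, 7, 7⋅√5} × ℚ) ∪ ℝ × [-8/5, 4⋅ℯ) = ({7} × {-9/2, 1/6, 3/11, 53/9}) ∪ (ℝ × [-8/5, 4⋅ℯ))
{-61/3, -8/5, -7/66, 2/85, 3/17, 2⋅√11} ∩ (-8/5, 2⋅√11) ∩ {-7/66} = {-7/66}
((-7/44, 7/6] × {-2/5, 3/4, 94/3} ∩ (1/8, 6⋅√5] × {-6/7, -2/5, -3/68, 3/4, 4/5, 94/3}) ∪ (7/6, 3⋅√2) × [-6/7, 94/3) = ((1/8, 7/6] × {-2/5, 3/4, 94/3}) ∪ ((7/6, 3⋅√2) × [-6/7, 94/3))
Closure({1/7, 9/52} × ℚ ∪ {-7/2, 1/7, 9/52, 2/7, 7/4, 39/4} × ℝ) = {-7/2, 1/7, 9/52, 2/7, 7/4, 39/4} × ℝ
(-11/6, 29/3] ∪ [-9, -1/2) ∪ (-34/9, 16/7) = [-9, 29/3]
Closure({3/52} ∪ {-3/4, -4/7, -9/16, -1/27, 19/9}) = {-3/4, -4/7, -9/16, -1/27, 3/52, 19/9}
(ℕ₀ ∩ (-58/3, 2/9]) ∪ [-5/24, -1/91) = [-5/24, -1/91) ∪ {0}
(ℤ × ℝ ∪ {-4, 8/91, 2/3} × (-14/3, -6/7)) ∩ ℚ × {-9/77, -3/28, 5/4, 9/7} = ℤ × {-9/77, -3/28, 5/4, 9/7}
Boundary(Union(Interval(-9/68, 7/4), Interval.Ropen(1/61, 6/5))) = {-9/68, 7/4}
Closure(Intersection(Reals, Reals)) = Reals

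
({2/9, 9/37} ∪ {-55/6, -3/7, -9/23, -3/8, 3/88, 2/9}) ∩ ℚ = {-55/6, -3/7, -9/23, -3/8, 3/88, 2/9, 9/37}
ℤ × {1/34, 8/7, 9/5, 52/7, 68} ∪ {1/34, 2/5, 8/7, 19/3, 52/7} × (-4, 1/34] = (ℤ × {1/34, 8/7, 9/5, 52/7, 68}) ∪ ({1/34, 2/5, 8/7, 19/3, 52/7} × (-4, 1/34])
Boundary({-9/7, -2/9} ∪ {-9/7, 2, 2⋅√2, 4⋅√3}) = {-9/7, -2/9, 2, 2⋅√2, 4⋅√3}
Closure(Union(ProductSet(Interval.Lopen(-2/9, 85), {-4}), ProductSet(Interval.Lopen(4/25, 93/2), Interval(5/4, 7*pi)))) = Union(ProductSet(Interval(-2/9, 85), {-4}), ProductSet(Interval(4/25, 93/2), Interval(5/4, 7*pi)))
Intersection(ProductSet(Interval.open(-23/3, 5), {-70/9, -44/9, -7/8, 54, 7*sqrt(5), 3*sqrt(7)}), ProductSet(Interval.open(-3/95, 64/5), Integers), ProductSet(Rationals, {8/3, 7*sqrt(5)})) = EmptySet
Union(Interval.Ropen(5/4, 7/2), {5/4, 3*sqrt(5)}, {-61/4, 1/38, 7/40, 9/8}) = Union({-61/4, 1/38, 7/40, 9/8, 3*sqrt(5)}, Interval.Ropen(5/4, 7/2))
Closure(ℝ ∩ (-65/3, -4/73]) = [-65/3, -4/73]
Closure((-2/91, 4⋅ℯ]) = [-2/91, 4⋅ℯ]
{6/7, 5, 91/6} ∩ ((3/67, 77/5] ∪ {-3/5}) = {6/7, 5, 91/6}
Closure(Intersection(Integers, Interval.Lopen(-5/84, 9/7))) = Range(0, 2, 1)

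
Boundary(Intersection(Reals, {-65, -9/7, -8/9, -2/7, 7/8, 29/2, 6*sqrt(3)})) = {-65, -9/7, -8/9, -2/7, 7/8, 29/2, 6*sqrt(3)}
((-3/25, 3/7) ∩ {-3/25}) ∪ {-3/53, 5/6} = {-3/53, 5/6}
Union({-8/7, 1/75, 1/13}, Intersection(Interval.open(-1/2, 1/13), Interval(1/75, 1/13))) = Union({-8/7}, Interval(1/75, 1/13))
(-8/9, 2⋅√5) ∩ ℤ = {0, 1, …, 4}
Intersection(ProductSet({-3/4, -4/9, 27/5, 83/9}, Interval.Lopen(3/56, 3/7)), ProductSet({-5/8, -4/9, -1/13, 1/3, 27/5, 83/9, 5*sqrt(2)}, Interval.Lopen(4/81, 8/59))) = ProductSet({-4/9, 27/5, 83/9}, Interval.Lopen(3/56, 8/59))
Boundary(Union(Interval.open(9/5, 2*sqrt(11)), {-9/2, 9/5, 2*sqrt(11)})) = {-9/2, 9/5, 2*sqrt(11)}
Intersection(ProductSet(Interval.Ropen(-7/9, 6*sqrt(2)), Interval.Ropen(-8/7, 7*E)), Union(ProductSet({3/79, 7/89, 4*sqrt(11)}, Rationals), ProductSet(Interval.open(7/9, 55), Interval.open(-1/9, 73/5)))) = Union(ProductSet({3/79, 7/89}, Intersection(Interval.Ropen(-8/7, 7*E), Rationals)), ProductSet(Interval.open(7/9, 6*sqrt(2)), Interval.open(-1/9, 73/5)))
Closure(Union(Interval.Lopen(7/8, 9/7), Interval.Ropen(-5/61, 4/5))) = Union(Interval(-5/61, 4/5), Interval(7/8, 9/7))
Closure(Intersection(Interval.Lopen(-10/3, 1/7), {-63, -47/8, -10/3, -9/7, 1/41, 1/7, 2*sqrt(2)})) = {-9/7, 1/41, 1/7}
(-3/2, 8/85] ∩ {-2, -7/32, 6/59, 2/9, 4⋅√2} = {-7/32}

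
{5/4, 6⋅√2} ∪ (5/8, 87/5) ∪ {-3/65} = {-3/65} ∪ (5/8, 87/5)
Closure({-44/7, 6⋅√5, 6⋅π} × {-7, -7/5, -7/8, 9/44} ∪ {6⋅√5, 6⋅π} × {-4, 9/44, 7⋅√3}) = ({-44/7, 6⋅√5, 6⋅π} × {-7, -7/5, -7/8, 9/44}) ∪ ({6⋅√5, 6⋅π} × {-4, 9/44, 7⋅√3})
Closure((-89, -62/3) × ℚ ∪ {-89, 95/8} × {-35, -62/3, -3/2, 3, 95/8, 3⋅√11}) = ([-89, -62/3] × ℝ) ∪ ({-89, 95/8} × {-35, -62/3, -3/2, 3, 95/8, 3⋅√11})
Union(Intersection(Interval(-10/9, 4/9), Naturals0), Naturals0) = Union(Naturals0, Range(0, 1, 1))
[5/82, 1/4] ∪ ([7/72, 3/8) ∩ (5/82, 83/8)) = [5/82, 3/8)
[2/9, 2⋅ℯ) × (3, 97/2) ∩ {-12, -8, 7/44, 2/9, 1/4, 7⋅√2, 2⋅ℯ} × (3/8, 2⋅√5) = {2/9, 1/4} × (3, 2⋅√5)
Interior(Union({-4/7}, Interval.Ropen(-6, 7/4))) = Interval.open(-6, 7/4)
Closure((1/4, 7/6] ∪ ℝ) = (-∞, ∞)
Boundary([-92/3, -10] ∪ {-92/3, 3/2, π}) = {-92/3, -10, 3/2, π}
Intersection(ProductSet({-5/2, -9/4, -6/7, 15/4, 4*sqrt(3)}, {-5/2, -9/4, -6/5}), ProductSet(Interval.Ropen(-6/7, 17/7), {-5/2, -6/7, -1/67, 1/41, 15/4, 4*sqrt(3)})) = ProductSet({-6/7}, {-5/2})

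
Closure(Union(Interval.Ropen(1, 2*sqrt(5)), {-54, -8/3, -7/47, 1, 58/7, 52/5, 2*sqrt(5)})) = Union({-54, -8/3, -7/47, 58/7, 52/5}, Interval(1, 2*sqrt(5)))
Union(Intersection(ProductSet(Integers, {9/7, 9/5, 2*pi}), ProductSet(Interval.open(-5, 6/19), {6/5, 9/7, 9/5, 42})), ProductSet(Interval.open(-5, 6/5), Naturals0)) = Union(ProductSet(Interval.open(-5, 6/5), Naturals0), ProductSet(Range(-4, 1, 1), {9/7, 9/5}))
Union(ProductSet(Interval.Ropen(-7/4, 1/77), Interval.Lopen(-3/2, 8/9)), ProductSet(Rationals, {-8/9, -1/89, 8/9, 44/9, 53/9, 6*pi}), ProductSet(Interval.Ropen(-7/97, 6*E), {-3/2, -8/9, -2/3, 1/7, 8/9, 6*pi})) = Union(ProductSet(Interval.Ropen(-7/4, 1/77), Interval.Lopen(-3/2, 8/9)), ProductSet(Interval.Ropen(-7/97, 6*E), {-3/2, -8/9, -2/3, 1/7, 8/9, 6*pi}), ProductSet(Rationals, {-8/9, -1/89, 8/9, 44/9, 53/9, 6*pi}))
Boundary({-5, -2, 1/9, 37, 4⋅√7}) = {-5, -2, 1/9, 37, 4⋅√7}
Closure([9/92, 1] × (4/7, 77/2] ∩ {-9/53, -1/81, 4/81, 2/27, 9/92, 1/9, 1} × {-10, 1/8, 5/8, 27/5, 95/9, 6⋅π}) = {9/92, 1/9, 1} × {5/8, 27/5, 95/9, 6⋅π}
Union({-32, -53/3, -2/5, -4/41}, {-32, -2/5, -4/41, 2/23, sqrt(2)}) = {-32, -53/3, -2/5, -4/41, 2/23, sqrt(2)}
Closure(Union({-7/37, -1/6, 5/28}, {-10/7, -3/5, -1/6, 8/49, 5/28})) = {-10/7, -3/5, -7/37, -1/6, 8/49, 5/28}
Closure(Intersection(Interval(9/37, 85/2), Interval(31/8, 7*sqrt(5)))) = Interval(31/8, 7*sqrt(5))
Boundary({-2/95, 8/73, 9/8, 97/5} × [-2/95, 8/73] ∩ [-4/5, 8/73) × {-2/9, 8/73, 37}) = {-2/95} × {8/73}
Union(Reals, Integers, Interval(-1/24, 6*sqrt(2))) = Interval(-oo, oo)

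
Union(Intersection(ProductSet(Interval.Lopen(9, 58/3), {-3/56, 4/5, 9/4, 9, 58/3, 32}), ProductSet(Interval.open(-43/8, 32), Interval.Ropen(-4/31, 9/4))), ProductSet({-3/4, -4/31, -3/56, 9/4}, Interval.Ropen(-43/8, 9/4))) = Union(ProductSet({-3/4, -4/31, -3/56, 9/4}, Interval.Ropen(-43/8, 9/4)), ProductSet(Interval.Lopen(9, 58/3), {-3/56, 4/5}))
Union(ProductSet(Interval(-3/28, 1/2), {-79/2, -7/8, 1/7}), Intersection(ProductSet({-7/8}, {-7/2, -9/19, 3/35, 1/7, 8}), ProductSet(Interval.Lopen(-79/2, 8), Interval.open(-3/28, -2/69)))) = ProductSet(Interval(-3/28, 1/2), {-79/2, -7/8, 1/7})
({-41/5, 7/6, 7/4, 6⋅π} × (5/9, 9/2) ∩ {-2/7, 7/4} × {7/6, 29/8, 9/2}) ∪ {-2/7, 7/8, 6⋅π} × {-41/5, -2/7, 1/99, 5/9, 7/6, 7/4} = ({7/4} × {7/6, 29/8}) ∪ ({-2/7, 7/8, 6⋅π} × {-41/5, -2/7, 1/99, 5/9, 7/6, 7/4})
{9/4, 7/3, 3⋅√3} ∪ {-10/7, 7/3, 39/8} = {-10/7, 9/4, 7/3, 39/8, 3⋅√3}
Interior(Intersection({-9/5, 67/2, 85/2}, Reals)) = EmptySet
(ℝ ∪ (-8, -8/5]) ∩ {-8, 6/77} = {-8, 6/77}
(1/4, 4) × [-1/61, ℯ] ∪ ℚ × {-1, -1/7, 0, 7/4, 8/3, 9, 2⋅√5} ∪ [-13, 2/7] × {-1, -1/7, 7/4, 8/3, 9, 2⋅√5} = ((1/4, 4) × [-1/61, ℯ]) ∪ (ℚ × {-1, -1/7, 0, 7/4, 8/3, 9, 2⋅√5}) ∪ ([-13, 2/7] × {-1, -1/7, 7/4, 8/3, 9, 2⋅√5})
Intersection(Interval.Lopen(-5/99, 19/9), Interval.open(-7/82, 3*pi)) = Interval.Lopen(-5/99, 19/9)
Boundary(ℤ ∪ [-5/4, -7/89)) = {-5/4, -7/89} ∪ (ℤ \ (-5/4, -7/89))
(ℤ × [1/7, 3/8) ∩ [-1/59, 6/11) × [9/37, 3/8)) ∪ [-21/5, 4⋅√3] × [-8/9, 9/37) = ({0} × [9/37, 3/8)) ∪ ([-21/5, 4⋅√3] × [-8/9, 9/37))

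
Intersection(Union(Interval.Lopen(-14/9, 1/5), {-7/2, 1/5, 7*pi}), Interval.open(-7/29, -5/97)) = Interval.open(-7/29, -5/97)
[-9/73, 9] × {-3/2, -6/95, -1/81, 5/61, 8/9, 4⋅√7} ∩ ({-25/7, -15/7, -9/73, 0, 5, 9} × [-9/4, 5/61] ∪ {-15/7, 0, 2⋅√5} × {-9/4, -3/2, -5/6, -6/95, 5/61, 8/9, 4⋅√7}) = ({-9/73, 0, 5, 9} × {-3/2, -6/95, -1/81, 5/61}) ∪ ({0, 2⋅√5} × {-3/2, -6/95, 5/61, 8/9, 4⋅√7})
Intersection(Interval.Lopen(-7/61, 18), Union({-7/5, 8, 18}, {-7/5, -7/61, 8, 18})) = {8, 18}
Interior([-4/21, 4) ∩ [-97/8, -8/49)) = (-4/21, -8/49)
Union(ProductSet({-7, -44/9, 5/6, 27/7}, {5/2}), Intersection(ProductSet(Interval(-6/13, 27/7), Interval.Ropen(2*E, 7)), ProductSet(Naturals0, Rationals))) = Union(ProductSet({-7, -44/9, 5/6, 27/7}, {5/2}), ProductSet(Range(0, 4, 1), Intersection(Interval.Ropen(2*E, 7), Rationals)))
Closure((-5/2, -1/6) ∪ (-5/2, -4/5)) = [-5/2, -1/6]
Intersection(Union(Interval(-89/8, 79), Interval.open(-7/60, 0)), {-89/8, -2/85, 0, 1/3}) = {-89/8, -2/85, 0, 1/3}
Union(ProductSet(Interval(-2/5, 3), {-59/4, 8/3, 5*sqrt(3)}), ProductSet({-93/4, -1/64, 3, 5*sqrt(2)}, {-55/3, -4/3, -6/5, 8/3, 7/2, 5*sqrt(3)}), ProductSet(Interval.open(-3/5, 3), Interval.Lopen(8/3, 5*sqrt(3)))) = Union(ProductSet({-93/4, -1/64, 3, 5*sqrt(2)}, {-55/3, -4/3, -6/5, 8/3, 7/2, 5*sqrt(3)}), ProductSet(Interval.open(-3/5, 3), Interval.Lopen(8/3, 5*sqrt(3))), ProductSet(Interval(-2/5, 3), {-59/4, 8/3, 5*sqrt(3)}))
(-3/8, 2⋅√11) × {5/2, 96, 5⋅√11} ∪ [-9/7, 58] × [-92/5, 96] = [-9/7, 58] × [-92/5, 96]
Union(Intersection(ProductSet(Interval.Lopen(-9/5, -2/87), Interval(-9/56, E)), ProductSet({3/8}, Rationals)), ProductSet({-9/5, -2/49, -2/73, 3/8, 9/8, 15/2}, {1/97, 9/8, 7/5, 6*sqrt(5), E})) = ProductSet({-9/5, -2/49, -2/73, 3/8, 9/8, 15/2}, {1/97, 9/8, 7/5, 6*sqrt(5), E})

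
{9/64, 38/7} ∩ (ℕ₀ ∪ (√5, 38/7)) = ∅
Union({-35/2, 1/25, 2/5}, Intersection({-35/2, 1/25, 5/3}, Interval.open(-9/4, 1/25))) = {-35/2, 1/25, 2/5}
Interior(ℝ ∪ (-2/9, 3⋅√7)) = (-∞, ∞)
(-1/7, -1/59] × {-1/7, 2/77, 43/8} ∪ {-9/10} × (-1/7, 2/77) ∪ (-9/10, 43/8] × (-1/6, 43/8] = ({-9/10} × (-1/7, 2/77)) ∪ ((-9/10, 43/8] × (-1/6, 43/8])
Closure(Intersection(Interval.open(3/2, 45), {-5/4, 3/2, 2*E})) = {2*E}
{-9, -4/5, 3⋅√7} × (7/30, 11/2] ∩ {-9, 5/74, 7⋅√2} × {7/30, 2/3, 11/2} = {-9} × {2/3, 11/2}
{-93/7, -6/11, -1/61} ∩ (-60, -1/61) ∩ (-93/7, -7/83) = {-6/11}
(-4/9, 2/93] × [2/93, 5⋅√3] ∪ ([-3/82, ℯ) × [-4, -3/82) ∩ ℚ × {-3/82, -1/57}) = (-4/9, 2/93] × [2/93, 5⋅√3]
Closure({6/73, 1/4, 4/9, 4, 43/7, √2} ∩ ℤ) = {4}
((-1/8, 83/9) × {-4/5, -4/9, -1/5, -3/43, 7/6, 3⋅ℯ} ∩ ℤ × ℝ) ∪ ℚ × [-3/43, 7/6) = (ℚ × [-3/43, 7/6)) ∪ ({0, 1, …, 9} × {-4/5, -4/9, -1/5, -3/43, 7/6, 3⋅ℯ})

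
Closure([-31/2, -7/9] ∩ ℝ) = [-31/2, -7/9]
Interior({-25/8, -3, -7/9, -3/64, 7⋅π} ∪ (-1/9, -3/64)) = (-1/9, -3/64)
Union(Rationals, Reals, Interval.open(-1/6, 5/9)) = Interval(-oo, oo)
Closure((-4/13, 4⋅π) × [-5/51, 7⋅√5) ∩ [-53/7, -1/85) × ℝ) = ({-4/13, -1/85} × [-5/51, 7⋅√5]) ∪ ([-4/13, -1/85] × {-5/51, 7⋅√5}) ∪ ((-4/13, -1/85) × [-5/51, 7⋅√5))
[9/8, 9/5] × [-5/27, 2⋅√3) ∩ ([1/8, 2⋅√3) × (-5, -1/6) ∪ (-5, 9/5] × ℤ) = [9/8, 9/5] × ([-5/27, -1/6) ∪ {0, 1, 2, 3})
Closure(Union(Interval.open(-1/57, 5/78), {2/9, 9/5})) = Union({2/9, 9/5}, Interval(-1/57, 5/78))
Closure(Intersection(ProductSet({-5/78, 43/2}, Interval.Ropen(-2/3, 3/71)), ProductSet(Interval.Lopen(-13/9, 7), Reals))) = ProductSet({-5/78}, Interval(-2/3, 3/71))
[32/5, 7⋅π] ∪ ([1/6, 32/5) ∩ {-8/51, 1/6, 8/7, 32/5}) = {1/6, 8/7} ∪ [32/5, 7⋅π]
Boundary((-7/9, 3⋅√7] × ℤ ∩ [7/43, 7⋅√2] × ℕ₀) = [7/43, 3⋅√7] × ℕ₀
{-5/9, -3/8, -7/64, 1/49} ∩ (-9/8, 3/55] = {-5/9, -3/8, -7/64, 1/49}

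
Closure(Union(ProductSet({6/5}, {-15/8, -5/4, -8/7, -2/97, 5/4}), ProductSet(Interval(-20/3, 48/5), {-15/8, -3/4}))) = Union(ProductSet({6/5}, {-15/8, -5/4, -8/7, -2/97, 5/4}), ProductSet(Interval(-20/3, 48/5), {-15/8, -3/4}))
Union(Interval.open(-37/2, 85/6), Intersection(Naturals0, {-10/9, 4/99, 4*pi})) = Interval.open(-37/2, 85/6)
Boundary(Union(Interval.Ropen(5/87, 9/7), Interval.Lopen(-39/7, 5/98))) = {-39/7, 5/98, 5/87, 9/7}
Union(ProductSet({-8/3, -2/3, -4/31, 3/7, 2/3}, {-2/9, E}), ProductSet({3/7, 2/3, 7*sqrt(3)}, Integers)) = Union(ProductSet({3/7, 2/3, 7*sqrt(3)}, Integers), ProductSet({-8/3, -2/3, -4/31, 3/7, 2/3}, {-2/9, E}))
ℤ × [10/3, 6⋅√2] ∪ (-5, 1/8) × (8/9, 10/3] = (ℤ × [10/3, 6⋅√2]) ∪ ((-5, 1/8) × (8/9, 10/3])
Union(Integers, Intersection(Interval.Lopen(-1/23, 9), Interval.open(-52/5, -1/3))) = Integers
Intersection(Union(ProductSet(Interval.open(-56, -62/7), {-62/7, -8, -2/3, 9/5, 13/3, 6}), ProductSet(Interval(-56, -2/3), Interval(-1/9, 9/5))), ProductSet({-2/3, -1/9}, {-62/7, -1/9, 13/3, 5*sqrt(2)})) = ProductSet({-2/3}, {-1/9})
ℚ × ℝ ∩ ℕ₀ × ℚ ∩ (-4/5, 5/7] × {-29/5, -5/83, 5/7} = {0} × {-29/5, -5/83, 5/7}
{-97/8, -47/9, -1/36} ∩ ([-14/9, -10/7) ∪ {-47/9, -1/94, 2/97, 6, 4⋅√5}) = {-47/9}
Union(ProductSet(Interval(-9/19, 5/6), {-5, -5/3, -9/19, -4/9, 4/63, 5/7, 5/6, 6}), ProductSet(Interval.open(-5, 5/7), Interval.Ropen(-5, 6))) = Union(ProductSet(Interval.open(-5, 5/7), Interval.Ropen(-5, 6)), ProductSet(Interval(-9/19, 5/6), {-5, -5/3, -9/19, -4/9, 4/63, 5/7, 5/6, 6}))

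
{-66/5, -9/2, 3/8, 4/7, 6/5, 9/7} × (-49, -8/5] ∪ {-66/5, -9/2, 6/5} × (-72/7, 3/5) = ({-66/5, -9/2, 6/5} × (-72/7, 3/5)) ∪ ({-66/5, -9/2, 3/8, 4/7, 6/5, 9/7} × (-49, -8/5])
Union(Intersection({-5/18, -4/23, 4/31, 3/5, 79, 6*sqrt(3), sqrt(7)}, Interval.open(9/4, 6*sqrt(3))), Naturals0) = Union({sqrt(7)}, Naturals0)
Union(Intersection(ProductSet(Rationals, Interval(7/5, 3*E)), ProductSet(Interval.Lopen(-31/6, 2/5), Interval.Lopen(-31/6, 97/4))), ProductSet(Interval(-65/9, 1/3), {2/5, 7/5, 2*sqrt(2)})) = Union(ProductSet(Intersection(Interval.Lopen(-31/6, 2/5), Rationals), Interval(7/5, 3*E)), ProductSet(Interval(-65/9, 1/3), {2/5, 7/5, 2*sqrt(2)}))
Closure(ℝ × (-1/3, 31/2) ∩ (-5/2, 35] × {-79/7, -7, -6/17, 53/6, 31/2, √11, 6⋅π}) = [-5/2, 35] × {53/6, √11}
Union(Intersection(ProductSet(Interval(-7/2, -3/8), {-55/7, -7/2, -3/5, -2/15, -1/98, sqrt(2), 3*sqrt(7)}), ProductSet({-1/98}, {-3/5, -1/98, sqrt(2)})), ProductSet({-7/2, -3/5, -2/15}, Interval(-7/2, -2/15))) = ProductSet({-7/2, -3/5, -2/15}, Interval(-7/2, -2/15))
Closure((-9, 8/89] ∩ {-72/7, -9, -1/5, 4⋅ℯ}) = {-1/5}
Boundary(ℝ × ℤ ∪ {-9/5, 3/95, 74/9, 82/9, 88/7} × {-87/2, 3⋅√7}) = (ℝ × ℤ) ∪ ({-9/5, 3/95, 74/9, 82/9, 88/7} × {-87/2, 3⋅√7})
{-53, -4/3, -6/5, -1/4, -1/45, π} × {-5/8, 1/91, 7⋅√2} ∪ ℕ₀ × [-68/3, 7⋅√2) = (ℕ₀ × [-68/3, 7⋅√2)) ∪ ({-53, -4/3, -6/5, -1/4, -1/45, π} × {-5/8, 1/91, 7⋅√2})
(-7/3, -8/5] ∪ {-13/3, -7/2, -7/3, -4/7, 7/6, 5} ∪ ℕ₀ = {-13/3, -7/2, -4/7, 7/6} ∪ [-7/3, -8/5] ∪ ℕ₀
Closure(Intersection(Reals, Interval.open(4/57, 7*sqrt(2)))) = Interval(4/57, 7*sqrt(2))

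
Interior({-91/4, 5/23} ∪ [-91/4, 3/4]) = (-91/4, 3/4)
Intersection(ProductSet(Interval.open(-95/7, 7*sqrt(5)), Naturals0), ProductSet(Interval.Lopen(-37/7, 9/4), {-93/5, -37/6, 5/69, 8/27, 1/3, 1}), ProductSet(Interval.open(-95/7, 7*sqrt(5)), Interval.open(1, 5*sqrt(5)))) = EmptySet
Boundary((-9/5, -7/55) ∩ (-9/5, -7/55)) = {-9/5, -7/55}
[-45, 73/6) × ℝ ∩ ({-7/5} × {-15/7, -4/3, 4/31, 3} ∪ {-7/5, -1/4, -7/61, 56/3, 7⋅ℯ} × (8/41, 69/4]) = ({-7/5} × {-15/7, -4/3, 4/31, 3}) ∪ ({-7/5, -1/4, -7/61} × (8/41, 69/4])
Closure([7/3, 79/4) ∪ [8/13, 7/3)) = [8/13, 79/4]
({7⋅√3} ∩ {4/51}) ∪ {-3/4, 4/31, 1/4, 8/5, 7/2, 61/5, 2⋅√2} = {-3/4, 4/31, 1/4, 8/5, 7/2, 61/5, 2⋅√2}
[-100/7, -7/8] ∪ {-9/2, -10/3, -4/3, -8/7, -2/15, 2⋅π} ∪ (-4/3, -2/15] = [-100/7, -2/15] ∪ {2⋅π}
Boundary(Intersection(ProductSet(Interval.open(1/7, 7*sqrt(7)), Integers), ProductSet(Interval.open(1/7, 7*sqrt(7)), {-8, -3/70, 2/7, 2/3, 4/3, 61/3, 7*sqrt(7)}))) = ProductSet(Interval(1/7, 7*sqrt(7)), {-8})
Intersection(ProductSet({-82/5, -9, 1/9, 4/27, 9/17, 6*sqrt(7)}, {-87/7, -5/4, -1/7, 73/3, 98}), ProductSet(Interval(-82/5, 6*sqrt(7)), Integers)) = ProductSet({-82/5, -9, 1/9, 4/27, 9/17, 6*sqrt(7)}, {98})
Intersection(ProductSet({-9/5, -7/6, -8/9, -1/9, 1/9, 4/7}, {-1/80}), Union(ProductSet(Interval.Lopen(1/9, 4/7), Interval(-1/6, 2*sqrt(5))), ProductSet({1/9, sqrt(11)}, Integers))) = ProductSet({4/7}, {-1/80})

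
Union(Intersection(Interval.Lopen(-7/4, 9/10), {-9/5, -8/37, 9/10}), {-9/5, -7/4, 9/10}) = {-9/5, -7/4, -8/37, 9/10}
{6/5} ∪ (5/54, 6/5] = (5/54, 6/5]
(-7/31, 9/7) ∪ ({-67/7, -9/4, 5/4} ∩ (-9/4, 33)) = (-7/31, 9/7)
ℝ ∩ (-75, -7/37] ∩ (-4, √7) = (-4, -7/37]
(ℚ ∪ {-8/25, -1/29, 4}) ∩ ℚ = ℚ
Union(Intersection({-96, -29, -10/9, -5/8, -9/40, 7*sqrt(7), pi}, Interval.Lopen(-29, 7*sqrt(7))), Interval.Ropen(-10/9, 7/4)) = Union({7*sqrt(7), pi}, Interval.Ropen(-10/9, 7/4))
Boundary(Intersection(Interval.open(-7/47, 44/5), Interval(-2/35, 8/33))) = {-2/35, 8/33}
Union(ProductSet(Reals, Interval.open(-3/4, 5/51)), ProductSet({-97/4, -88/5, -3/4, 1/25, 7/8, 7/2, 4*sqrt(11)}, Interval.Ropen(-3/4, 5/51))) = Union(ProductSet({-97/4, -88/5, -3/4, 1/25, 7/8, 7/2, 4*sqrt(11)}, Interval.Ropen(-3/4, 5/51)), ProductSet(Reals, Interval.open(-3/4, 5/51)))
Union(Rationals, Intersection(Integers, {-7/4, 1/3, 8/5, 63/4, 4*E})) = Rationals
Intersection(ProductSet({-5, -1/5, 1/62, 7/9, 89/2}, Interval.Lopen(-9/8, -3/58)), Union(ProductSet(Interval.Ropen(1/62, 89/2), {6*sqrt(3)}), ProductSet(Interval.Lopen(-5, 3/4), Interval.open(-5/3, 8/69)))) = ProductSet({-1/5, 1/62}, Interval.Lopen(-9/8, -3/58))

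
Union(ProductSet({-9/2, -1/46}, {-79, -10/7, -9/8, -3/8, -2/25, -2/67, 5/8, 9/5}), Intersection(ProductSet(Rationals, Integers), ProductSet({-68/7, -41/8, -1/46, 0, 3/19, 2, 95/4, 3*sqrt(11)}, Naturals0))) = Union(ProductSet({-9/2, -1/46}, {-79, -10/7, -9/8, -3/8, -2/25, -2/67, 5/8, 9/5}), ProductSet({-68/7, -41/8, -1/46, 0, 3/19, 2, 95/4}, Naturals0))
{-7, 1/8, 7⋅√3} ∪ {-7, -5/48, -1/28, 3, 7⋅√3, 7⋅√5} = {-7, -5/48, -1/28, 1/8, 3, 7⋅√3, 7⋅√5}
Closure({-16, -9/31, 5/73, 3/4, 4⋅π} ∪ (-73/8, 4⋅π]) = {-16} ∪ [-73/8, 4⋅π]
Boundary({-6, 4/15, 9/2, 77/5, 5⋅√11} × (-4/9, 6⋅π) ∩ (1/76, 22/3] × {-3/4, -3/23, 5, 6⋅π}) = {4/15, 9/2} × {-3/23, 5}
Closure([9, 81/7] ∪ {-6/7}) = {-6/7} ∪ [9, 81/7]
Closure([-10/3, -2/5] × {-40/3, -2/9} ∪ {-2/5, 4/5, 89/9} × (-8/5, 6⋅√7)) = ([-10/3, -2/5] × {-40/3, -2/9}) ∪ ({-2/5, 4/5, 89/9} × [-8/5, 6⋅√7])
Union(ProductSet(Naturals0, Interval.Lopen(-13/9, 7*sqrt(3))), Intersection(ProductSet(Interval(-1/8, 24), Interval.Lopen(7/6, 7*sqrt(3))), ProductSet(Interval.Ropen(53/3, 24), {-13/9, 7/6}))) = ProductSet(Naturals0, Interval.Lopen(-13/9, 7*sqrt(3)))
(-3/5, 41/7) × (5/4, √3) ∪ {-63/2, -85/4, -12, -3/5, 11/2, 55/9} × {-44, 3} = ({-63/2, -85/4, -12, -3/5, 11/2, 55/9} × {-44, 3}) ∪ ((-3/5, 41/7) × (5/4, √3))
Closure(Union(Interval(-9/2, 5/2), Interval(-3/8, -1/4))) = Interval(-9/2, 5/2)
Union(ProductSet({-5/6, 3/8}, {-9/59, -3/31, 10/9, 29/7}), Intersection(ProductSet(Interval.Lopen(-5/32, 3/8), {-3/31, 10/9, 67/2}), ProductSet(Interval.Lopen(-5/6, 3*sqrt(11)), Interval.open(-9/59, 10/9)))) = Union(ProductSet({-5/6, 3/8}, {-9/59, -3/31, 10/9, 29/7}), ProductSet(Interval.Lopen(-5/32, 3/8), {-3/31}))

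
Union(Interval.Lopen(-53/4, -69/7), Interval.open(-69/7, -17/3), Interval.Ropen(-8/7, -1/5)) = Union(Interval.open(-53/4, -17/3), Interval.Ropen(-8/7, -1/5))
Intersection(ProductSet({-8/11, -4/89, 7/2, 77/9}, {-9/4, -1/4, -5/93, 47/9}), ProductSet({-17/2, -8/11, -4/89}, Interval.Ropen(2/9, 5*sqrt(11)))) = ProductSet({-8/11, -4/89}, {47/9})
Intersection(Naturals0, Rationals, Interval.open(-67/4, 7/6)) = Range(0, 2, 1)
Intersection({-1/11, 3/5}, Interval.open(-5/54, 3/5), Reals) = {-1/11}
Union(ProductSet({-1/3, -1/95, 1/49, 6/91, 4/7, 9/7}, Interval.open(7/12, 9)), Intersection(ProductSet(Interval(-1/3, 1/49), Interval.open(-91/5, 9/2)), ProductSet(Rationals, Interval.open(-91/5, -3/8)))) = Union(ProductSet({-1/3, -1/95, 1/49, 6/91, 4/7, 9/7}, Interval.open(7/12, 9)), ProductSet(Intersection(Interval(-1/3, 1/49), Rationals), Interval.open(-91/5, -3/8)))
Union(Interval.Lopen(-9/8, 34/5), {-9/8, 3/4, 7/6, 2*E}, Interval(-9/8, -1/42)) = Interval(-9/8, 34/5)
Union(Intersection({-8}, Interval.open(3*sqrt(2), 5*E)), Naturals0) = Naturals0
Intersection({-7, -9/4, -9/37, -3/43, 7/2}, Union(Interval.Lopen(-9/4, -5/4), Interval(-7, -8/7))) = {-7, -9/4}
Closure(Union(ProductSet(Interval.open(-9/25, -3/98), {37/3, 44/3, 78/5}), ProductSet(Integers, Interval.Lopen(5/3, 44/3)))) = Union(ProductSet(Integers, Interval(5/3, 44/3)), ProductSet(Interval(-9/25, -3/98), {37/3, 44/3, 78/5}))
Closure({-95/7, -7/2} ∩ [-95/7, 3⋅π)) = {-95/7, -7/2}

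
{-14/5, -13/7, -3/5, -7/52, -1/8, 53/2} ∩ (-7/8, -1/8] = {-3/5, -7/52, -1/8}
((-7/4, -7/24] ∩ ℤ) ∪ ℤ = ℤ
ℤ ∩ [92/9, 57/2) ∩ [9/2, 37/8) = ∅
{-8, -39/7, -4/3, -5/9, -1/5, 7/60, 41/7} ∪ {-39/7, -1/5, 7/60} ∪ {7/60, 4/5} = {-8, -39/7, -4/3, -5/9, -1/5, 7/60, 4/5, 41/7}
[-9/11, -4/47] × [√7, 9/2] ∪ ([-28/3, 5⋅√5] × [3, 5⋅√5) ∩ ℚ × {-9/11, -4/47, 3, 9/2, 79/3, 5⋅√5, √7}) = ([-9/11, -4/47] × [√7, 9/2]) ∪ ((ℚ ∩ [-28/3, 5⋅√5]) × {3, 9/2})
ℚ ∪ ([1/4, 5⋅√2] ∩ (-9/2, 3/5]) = ℚ ∪ [1/4, 3/5]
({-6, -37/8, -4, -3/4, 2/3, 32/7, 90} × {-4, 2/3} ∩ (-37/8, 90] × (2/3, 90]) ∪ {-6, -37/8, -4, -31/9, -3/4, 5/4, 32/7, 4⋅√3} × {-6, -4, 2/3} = {-6, -37/8, -4, -31/9, -3/4, 5/4, 32/7, 4⋅√3} × {-6, -4, 2/3}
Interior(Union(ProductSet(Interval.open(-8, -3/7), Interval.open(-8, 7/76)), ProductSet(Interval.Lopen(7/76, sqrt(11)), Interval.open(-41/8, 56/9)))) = Union(ProductSet(Interval.open(-8, -3/7), Interval.open(-8, 7/76)), ProductSet(Interval.open(7/76, sqrt(11)), Interval.open(-41/8, 56/9)))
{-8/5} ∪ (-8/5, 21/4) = [-8/5, 21/4)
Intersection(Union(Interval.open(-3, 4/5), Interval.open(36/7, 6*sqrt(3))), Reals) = Union(Interval.open(-3, 4/5), Interval.open(36/7, 6*sqrt(3)))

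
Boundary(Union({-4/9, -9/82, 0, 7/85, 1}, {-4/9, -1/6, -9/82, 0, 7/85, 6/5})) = {-4/9, -1/6, -9/82, 0, 7/85, 1, 6/5}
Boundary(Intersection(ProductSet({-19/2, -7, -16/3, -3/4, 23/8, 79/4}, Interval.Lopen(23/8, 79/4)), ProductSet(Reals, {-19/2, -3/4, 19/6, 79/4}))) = ProductSet({-19/2, -7, -16/3, -3/4, 23/8, 79/4}, {19/6, 79/4})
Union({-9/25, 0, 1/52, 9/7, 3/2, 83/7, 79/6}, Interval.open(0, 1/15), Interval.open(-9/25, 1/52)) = Union({9/7, 3/2, 83/7, 79/6}, Interval.Ropen(-9/25, 1/15))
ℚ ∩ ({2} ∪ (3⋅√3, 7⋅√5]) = {2} ∪ (ℚ ∩ (3⋅√3, 7⋅√5])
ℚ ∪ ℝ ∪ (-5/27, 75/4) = (-∞, ∞)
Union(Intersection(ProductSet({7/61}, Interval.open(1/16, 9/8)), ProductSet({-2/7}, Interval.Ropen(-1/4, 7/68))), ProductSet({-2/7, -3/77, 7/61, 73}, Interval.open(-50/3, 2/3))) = ProductSet({-2/7, -3/77, 7/61, 73}, Interval.open(-50/3, 2/3))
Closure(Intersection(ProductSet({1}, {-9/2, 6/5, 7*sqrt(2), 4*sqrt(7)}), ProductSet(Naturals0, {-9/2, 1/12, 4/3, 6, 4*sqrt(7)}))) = ProductSet({1}, {-9/2, 4*sqrt(7)})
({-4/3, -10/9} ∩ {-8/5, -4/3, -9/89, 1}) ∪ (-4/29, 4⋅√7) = {-4/3} ∪ (-4/29, 4⋅√7)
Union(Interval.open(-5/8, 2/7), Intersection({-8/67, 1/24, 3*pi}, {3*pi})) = Union({3*pi}, Interval.open(-5/8, 2/7))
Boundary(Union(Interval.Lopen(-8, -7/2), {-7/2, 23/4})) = {-8, -7/2, 23/4}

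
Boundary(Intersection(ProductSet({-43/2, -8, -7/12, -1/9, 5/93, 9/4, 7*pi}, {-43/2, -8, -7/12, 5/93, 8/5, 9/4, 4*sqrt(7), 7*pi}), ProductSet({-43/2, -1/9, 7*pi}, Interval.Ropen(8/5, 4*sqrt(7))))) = ProductSet({-43/2, -1/9, 7*pi}, {8/5, 9/4})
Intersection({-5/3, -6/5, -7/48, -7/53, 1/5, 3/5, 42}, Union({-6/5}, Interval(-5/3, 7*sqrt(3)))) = {-5/3, -6/5, -7/48, -7/53, 1/5, 3/5}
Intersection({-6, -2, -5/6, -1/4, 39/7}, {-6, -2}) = {-6, -2}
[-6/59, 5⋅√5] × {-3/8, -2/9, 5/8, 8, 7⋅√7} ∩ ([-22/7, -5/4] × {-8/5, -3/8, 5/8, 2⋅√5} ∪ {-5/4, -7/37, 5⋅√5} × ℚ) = {5⋅√5} × {-3/8, -2/9, 5/8, 8}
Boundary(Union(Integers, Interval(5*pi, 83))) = Union(Complement(Integers, Interval.open(5*pi, 83)), {5*pi})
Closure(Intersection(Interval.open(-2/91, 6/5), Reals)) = Interval(-2/91, 6/5)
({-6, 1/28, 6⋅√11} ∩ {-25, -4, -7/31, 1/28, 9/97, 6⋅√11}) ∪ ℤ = ℤ ∪ {1/28, 6⋅√11}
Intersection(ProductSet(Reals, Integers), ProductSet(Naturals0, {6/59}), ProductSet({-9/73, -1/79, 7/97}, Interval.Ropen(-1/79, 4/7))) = EmptySet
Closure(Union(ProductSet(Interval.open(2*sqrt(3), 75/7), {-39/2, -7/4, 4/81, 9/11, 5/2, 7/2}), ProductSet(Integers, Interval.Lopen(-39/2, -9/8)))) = Union(ProductSet(Integers, Interval(-39/2, -9/8)), ProductSet(Interval(2*sqrt(3), 75/7), {-39/2, -7/4, 4/81, 9/11, 5/2, 7/2}))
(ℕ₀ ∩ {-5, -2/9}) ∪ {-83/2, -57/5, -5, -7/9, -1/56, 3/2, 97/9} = {-83/2, -57/5, -5, -7/9, -1/56, 3/2, 97/9}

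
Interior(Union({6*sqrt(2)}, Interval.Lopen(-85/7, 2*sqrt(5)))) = Interval.open(-85/7, 2*sqrt(5))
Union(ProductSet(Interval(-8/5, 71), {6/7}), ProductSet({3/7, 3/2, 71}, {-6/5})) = Union(ProductSet({3/7, 3/2, 71}, {-6/5}), ProductSet(Interval(-8/5, 71), {6/7}))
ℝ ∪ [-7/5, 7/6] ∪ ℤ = (-∞, ∞)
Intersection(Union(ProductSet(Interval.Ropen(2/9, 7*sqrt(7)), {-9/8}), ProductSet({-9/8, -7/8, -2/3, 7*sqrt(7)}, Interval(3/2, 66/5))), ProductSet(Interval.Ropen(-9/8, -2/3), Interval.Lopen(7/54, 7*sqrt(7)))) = ProductSet({-9/8, -7/8}, Interval(3/2, 66/5))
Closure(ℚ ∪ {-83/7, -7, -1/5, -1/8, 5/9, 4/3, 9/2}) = ℝ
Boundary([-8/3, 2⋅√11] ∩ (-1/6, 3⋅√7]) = {-1/6, 2⋅√11}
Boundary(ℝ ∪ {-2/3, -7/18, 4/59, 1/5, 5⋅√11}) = ∅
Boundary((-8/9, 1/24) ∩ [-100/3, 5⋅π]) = {-8/9, 1/24}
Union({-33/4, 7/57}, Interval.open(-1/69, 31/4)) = Union({-33/4}, Interval.open(-1/69, 31/4))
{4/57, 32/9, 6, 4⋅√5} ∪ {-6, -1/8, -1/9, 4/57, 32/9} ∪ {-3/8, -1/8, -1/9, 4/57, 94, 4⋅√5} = {-6, -3/8, -1/8, -1/9, 4/57, 32/9, 6, 94, 4⋅√5}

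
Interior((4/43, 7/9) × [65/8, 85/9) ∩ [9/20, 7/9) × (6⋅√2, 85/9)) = (9/20, 7/9) × (6⋅√2, 85/9)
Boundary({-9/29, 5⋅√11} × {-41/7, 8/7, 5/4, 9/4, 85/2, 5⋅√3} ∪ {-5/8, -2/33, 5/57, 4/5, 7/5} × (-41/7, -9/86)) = ({-5/8, -2/33, 5/57, 4/5, 7/5} × [-41/7, -9/86]) ∪ ({-9/29, 5⋅√11} × {-41/7, 8/7, 5/4, 9/4, 85/2, 5⋅√3})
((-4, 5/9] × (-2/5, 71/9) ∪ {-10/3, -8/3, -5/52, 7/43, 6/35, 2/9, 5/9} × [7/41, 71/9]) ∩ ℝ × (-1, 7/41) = (-4, 5/9] × (-2/5, 7/41)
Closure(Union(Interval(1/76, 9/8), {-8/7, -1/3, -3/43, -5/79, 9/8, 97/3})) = Union({-8/7, -1/3, -3/43, -5/79, 97/3}, Interval(1/76, 9/8))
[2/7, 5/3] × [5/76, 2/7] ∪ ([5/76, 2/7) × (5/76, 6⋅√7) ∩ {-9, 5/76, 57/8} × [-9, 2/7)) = ({5/76} × (5/76, 2/7)) ∪ ([2/7, 5/3] × [5/76, 2/7])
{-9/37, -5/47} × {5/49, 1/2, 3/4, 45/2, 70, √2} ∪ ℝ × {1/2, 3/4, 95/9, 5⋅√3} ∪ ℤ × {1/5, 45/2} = (ℤ × {1/5, 45/2}) ∪ (ℝ × {1/2, 3/4, 95/9, 5⋅√3}) ∪ ({-9/37, -5/47} × {5/49, 1/2, 3/4, 45/2, 70, √2})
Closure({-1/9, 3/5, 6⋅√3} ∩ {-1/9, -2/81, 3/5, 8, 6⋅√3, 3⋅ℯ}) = {-1/9, 3/5, 6⋅√3}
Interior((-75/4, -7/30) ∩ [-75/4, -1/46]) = (-75/4, -7/30)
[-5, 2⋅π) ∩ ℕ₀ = {0, 1, …, 6}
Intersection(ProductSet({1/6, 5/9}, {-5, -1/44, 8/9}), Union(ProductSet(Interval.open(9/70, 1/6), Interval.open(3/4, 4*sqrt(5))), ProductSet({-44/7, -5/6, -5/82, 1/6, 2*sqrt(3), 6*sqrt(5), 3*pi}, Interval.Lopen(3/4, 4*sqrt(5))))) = ProductSet({1/6}, {8/9})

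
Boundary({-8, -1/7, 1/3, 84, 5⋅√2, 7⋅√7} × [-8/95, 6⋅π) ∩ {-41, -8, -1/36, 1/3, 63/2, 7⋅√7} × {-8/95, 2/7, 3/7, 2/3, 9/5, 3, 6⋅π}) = {-8, 1/3, 7⋅√7} × {-8/95, 2/7, 3/7, 2/3, 9/5, 3}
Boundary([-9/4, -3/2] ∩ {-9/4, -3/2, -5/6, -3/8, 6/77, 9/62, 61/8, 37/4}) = {-9/4, -3/2}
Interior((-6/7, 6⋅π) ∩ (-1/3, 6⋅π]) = (-1/3, 6⋅π)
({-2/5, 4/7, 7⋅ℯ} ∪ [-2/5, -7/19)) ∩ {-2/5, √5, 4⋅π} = {-2/5}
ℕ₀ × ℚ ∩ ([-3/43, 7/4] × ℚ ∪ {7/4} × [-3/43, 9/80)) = {0, 1} × ℚ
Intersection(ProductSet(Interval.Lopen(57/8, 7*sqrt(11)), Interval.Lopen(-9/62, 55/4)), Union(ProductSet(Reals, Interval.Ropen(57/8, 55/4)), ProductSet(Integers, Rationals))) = Union(ProductSet(Interval.Lopen(57/8, 7*sqrt(11)), Interval.Ropen(57/8, 55/4)), ProductSet(Range(8, 24, 1), Intersection(Interval.Lopen(-9/62, 55/4), Rationals)))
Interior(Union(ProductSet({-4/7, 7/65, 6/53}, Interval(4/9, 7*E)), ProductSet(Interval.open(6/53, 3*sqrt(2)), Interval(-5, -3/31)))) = ProductSet(Interval.open(6/53, 3*sqrt(2)), Interval.open(-5, -3/31))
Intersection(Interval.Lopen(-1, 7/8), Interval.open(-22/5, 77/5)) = Interval.Lopen(-1, 7/8)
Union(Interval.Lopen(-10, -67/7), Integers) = Union(Integers, Interval(-10, -67/7))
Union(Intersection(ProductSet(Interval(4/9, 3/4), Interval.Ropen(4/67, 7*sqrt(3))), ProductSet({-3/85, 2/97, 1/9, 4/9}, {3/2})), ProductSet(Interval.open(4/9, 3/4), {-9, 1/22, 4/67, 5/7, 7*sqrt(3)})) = Union(ProductSet({4/9}, {3/2}), ProductSet(Interval.open(4/9, 3/4), {-9, 1/22, 4/67, 5/7, 7*sqrt(3)}))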